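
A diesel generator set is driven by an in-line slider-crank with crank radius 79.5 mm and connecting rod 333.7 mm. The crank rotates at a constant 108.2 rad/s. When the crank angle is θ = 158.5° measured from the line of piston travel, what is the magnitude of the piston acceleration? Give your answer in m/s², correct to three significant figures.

ω = 108.2 rad/s
x(θ) = r cosθ + √(L² − r² sin²θ); with ω constant, a = ω²·d²x/dθ².
d²x/dθ² = −r cosθ − r²(cos2θ)/√u − r⁴ sin²2θ/(4u^{3/2}),  u = L² − r² sin²θ = 0.110507 m².
Substituting r = 0.0795 m, L = 0.3337 m, θ = 158.5°: d²x/dθ² = +0.059937 m.
a = ω²·d²x/dθ² = (108.2)²·(+0.059937) = +701.7 m/s²;  |a| = 701.7 m/s².

702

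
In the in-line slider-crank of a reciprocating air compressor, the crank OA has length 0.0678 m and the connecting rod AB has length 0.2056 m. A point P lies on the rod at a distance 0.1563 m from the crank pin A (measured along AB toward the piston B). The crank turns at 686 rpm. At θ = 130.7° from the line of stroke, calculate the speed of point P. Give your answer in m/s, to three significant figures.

3.16

ω = 71.84 rad/s.  Crank-pin speed |V_A| = rω = 4.8706 m/s, perpendicular to OA.
Rod angle: sinφ = −(r/L) sinθ ⇒ φ = -14.478°; ω_rod = −rω cosθ/√(L²−r²sin²θ) = +15.955 rad/s.
V_P = V_A + ω_rod × AP, with AP = 0.1563 m along the rod.
Components: V_Px = −rω sinθ − a·ω_rod·sinφ = -3.0691 m/s;  V_Py = rω cosθ + a·ω_rod·cosφ = -0.76159 m/s.
|V_P| = √(V_Px² + V_Py²) = 3.1622 m/s.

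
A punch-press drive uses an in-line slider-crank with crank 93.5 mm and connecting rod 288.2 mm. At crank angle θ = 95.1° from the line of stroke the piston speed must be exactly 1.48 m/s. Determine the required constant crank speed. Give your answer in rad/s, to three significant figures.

For an in-line slider-crank, |v_piston| = rω|sinθ|·[1 + r cosθ/√(L² − r² sin²θ)].
With r = 0.0935 m, L = 0.2882 m, θ = 95.1°: the bracketed kinematic factor |dx/dθ| = 0.090292 m.
ω = v/|dx/dθ| = 1.48/0.090292 = 16.391 rad/s.

16.4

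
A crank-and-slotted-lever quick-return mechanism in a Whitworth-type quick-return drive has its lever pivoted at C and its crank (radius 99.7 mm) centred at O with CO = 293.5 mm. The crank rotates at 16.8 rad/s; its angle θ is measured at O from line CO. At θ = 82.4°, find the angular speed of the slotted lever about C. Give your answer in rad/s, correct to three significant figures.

ω = 16.8 rad/s
Crank pin A relative to C: A = (d + r cosθ, r sinθ); lever angle φ = atan2(r sinθ, d + r cosθ).
Differentiating tanφ: φ̇ = rω(d cosθ + r)/(d² + r² + 2dr cosθ).
d² + r² + 2dr cosθ = |CA|² = 0.103822 m²;  d cosθ + r = +0.13852 m.
|ω_lever| = |0.0997·16.8·+0.13852| / 0.103822 = 2.2347 rad/s.

2.23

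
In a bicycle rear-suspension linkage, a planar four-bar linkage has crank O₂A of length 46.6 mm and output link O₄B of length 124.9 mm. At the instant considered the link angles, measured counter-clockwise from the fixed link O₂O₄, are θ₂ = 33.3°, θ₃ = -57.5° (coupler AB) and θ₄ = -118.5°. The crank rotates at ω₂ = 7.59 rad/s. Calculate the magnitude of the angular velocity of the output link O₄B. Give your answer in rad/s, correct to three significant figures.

3.24

ω₂ = 7.59 rad/s
Differentiating the loop-closure r₂e^{iθ₂}+r₃e^{iθ₃}=r₁+r₄e^{iθ₄} gives r₂ω₂e^{iθ₂}+r₃ω₃e^{iθ₃}=r₄ω₄e^{iθ₄}.
Eliminating the other unknown: ω₄ = r₂ω₂ sin(θ₂−θ₃) / [r₄ sin(θ₄−θ₃)].
Numerator sine = +0.99990; denominator sine = -0.87462.
Result = 0.0466·7.59·(+0.99990) / (0.1249·(-0.87462)) = -3.2375 rad/s; magnitude 3.2375 rad/s.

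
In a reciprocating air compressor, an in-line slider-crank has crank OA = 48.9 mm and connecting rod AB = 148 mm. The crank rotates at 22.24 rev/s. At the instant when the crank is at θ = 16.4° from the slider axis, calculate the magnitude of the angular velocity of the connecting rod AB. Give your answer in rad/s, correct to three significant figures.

44.5

ω = 139.7 rad/s (converted from 22.24 rev/s).
The rod makes angle φ with the slider axis where L sinφ = r sinθ; differentiating, L cosφ·φ̇ = r ω cosθ.
L cosφ = √(L² − r² sin²θ) = 0.14735 m.
|ω_rod| = r ω |cosθ| / √(L² − r² sin²θ) = 0.0489·139.7·0.95931/0.14735 = 44.486 rad/s.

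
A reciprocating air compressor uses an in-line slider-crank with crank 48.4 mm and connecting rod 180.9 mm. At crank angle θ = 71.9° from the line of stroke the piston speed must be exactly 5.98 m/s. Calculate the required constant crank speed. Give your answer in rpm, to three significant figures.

For an in-line slider-crank, |v_piston| = rω|sinθ|·[1 + r cosθ/√(L² − r² sin²θ)].
With r = 0.0484 m, L = 0.1809 m, θ = 71.9°: the bracketed kinematic factor |dx/dθ| = 0.049959 m.
ω = v/|dx/dθ| = 5.98/0.049959 = 119.7 rad/s.
N = 60ω/(2π) = 1143 rpm.

1140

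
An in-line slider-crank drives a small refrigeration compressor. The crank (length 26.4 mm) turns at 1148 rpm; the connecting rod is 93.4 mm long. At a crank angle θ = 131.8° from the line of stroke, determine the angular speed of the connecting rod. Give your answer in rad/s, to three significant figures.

ω = 120.2 rad/s (converted from 1148 rpm).
The rod makes angle φ with the slider axis where L sinφ = r sinθ; differentiating, L cosφ·φ̇ = r ω cosθ.
L cosφ = √(L² − r² sin²θ) = 0.091303 m.
|ω_rod| = r ω |cosθ| / √(L² − r² sin²θ) = 0.0264·120.2·0.66653/0.091303 = 23.169 rad/s.

23.2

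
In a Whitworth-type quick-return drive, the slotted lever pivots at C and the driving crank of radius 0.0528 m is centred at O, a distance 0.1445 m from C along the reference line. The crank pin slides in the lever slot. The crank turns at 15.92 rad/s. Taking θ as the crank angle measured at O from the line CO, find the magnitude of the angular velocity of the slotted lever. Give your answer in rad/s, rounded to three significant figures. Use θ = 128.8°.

2.25

ω = 15.92 rad/s
Crank pin A relative to C: A = (d + r cosθ, r sinθ); lever angle φ = atan2(r sinθ, d + r cosθ).
Differentiating tanφ: φ̇ = rω(d cosθ + r)/(d² + r² + 2dr cosθ).
d² + r² + 2dr cosθ = |CA|² = 0.0141066 m²;  d cosθ + r = -0.037744 m.
|ω_lever| = |0.0528·15.92·-0.037744| / 0.0141066 = 2.2491 rad/s.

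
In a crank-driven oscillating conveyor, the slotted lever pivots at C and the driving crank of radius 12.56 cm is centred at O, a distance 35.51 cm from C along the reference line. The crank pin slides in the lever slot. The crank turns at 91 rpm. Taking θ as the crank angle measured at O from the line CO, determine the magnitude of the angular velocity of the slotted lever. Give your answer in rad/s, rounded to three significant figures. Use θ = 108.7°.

ω = 9.529 rad/s (from 91 rpm).
Crank pin A relative to C: A = (d + r cosθ, r sinθ); lever angle φ = atan2(r sinθ, d + r cosθ).
Differentiating tanφ: φ̇ = rω(d cosθ + r)/(d² + r² + 2dr cosθ).
d² + r² + 2dr cosθ = |CA|² = 0.113272 m²;  d cosθ + r = +0.01175 m.
|ω_lever| = |0.1256·9.529·+0.01175| / 0.113272 = 0.12416 rad/s.

0.124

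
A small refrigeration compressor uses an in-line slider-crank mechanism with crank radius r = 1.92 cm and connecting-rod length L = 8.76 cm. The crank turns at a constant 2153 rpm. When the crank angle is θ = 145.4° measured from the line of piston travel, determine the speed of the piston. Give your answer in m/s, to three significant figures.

ω = 2π·2153/60 = 225.5 rad/s
For an in-line slider-crank, x = r cosθ + √(L² − r² sin²θ), so v = −rω sinθ·[1 + r cosθ/√(L² − r² sin²θ)].
With r = 0.0192 m, L = 0.0876 m, θ = 145.4°: √(L² − r² sin²θ) = 0.086919 m.
v = −0.0192·225.5·0.56784·[1 + 0.0192·-0.82314/0.086919] = -2.0112 m/s.
|v| = 2.0112 m/s.

2.01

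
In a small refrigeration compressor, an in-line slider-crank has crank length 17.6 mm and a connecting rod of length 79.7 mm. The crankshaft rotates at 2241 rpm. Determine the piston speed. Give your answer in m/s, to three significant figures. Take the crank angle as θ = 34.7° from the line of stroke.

2.78

ω = 2π·2241/60 = 234.7 rad/s
For an in-line slider-crank, x = r cosθ + √(L² − r² sin²θ), so v = −rω sinθ·[1 + r cosθ/√(L² − r² sin²θ)].
With r = 0.0176 m, L = 0.0797 m, θ = 34.7°: √(L² − r² sin²θ) = 0.079068 m.
v = −0.0176·234.7·0.56928·[1 + 0.0176·0.82214/0.079068] = -2.7816 m/s.
|v| = 2.7816 m/s.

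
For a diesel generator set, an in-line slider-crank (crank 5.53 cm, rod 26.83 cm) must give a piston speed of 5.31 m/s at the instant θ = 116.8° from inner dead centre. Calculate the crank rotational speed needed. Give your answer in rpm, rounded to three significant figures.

1130

For an in-line slider-crank, |v_piston| = rω|sinθ|·[1 + r cosθ/√(L² − r² sin²θ)].
With r = 0.0553 m, L = 0.2683 m, θ = 116.8°: the bracketed kinematic factor |dx/dθ| = 0.044693 m.
ω = v/|dx/dθ| = 5.31/0.044693 = 118.81 rad/s.
N = 60ω/(2π) = 1134.6 rpm.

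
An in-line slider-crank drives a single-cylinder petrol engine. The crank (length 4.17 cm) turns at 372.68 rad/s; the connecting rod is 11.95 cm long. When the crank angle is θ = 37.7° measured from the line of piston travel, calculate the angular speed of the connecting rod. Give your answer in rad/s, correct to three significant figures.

105

ω = 372.7 rad/s
The rod makes angle φ with the slider axis where L sinφ = r sinθ; differentiating, L cosφ·φ̇ = r ω cosθ.
L cosφ = √(L² − r² sin²θ) = 0.11675 m.
|ω_rod| = r ω |cosθ| / √(L² − r² sin²θ) = 0.0417·372.7·0.79122/0.11675 = 105.32 rad/s.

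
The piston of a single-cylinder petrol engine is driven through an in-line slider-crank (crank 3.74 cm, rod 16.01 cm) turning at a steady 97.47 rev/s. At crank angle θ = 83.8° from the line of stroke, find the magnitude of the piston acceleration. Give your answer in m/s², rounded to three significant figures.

1770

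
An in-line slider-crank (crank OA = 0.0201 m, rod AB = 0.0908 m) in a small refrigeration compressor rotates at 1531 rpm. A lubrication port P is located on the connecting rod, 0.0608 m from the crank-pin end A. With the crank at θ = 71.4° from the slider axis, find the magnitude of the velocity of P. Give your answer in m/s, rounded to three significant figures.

3.22

ω = 160.3 rad/s.  Crank-pin speed |V_A| = rω = 3.2226 m/s, perpendicular to OA.
Rod angle: sinφ = −(r/L) sinθ ⇒ φ = -12.111°; ω_rod = −rω cosθ/√(L²−r²sin²θ) = -11.578 rad/s.
V_P = V_A + ω_rod × AP, with AP = 0.0608 m along the rod.
Components: V_Px = −rω sinθ − a·ω_rod·sinφ = -3.2019 m/s;  V_Py = rω cosθ + a·ω_rod·cosφ = +0.3396 m/s.
|V_P| = √(V_Px² + V_Py²) = 3.2199 m/s.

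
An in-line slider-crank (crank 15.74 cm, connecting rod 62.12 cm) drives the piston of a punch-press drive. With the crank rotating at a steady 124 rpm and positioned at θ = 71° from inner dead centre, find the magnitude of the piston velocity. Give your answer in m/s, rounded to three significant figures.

ω = 2π·124/60 = 12.99 rad/s
For an in-line slider-crank, x = r cosθ + √(L² − r² sin²θ), so v = −rω sinθ·[1 + r cosθ/√(L² − r² sin²θ)].
With r = 0.1574 m, L = 0.6212 m, θ = 71°: √(L² − r² sin²θ) = 0.60311 m.
v = −0.1574·12.99·0.94552·[1 + 0.1574·0.32557/0.60311] = -2.0967 m/s.
|v| = 2.0967 m/s.

2.10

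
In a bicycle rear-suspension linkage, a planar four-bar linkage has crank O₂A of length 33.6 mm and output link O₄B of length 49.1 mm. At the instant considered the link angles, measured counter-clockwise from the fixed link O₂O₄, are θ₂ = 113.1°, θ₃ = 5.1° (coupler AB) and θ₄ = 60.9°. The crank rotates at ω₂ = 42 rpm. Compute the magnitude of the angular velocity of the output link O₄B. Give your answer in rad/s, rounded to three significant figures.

ω₂ = 4.398 rad/s (from 42 rpm).
Differentiating the loop-closure r₂e^{iθ₂}+r₃e^{iθ₃}=r₁+r₄e^{iθ₄} gives r₂ω₂e^{iθ₂}+r₃ω₃e^{iθ₃}=r₄ω₄e^{iθ₄}.
Eliminating the other unknown: ω₄ = r₂ω₂ sin(θ₂−θ₃) / [r₄ sin(θ₄−θ₃)].
Numerator sine = +0.95106; denominator sine = +0.82708.
Result = 0.0336·4.398·(+0.95106) / (0.0491·(+0.82708)) = +3.4609 rad/s; magnitude 3.4609 rad/s.

3.46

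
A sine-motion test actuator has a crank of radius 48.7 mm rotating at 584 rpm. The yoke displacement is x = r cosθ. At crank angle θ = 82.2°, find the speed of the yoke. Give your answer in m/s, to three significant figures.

2.95

ω = 61.16 rad/s (from 584 rpm).
x = r cosθ ⇒ ẋ = −rω sinθ.
|v| = rω|sinθ| = 0.0487·61.16·|sin 82.2°| = 2.9508 m/s.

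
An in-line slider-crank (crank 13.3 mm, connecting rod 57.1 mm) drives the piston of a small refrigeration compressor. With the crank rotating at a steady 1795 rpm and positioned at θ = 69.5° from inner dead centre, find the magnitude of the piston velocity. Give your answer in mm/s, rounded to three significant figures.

2540

ω = 2π·1795/60 = 188 rad/s
For an in-line slider-crank, x = r cosθ + √(L² − r² sin²θ), so v = −rω sinθ·[1 + r cosθ/√(L² − r² sin²θ)].
With r = 0.0133 m, L = 0.0571 m, θ = 69.5°: √(L² − r² sin²θ) = 0.055724 m.
v = −0.0133·188·0.93667·[1 + 0.0133·0.35021/0.055724] = -2.5374 m/s.
|v| = 2.5374 m/s = 2537.4 mm/s.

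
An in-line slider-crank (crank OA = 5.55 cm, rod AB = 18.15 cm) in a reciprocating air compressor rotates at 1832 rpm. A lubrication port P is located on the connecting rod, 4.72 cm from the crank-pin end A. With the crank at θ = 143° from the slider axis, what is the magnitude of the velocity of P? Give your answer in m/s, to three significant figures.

8.69

ω = 191.8 rad/s.  Crank-pin speed |V_A| = rω = 10.647 m/s, perpendicular to OA.
Rod angle: sinφ = −(r/L) sinθ ⇒ φ = -10.604°; ω_rod = −rω cosθ/√(L²−r²sin²θ) = +47.665 rad/s.
V_P = V_A + ω_rod × AP, with AP = 0.0472 m along the rod.
Components: V_Px = −rω sinθ − a·ω_rod·sinφ = -5.9938 m/s;  V_Py = rω cosθ + a·ω_rod·cosφ = -6.2921 m/s.
|V_P| = √(V_Px² + V_Py²) = 8.69 m/s.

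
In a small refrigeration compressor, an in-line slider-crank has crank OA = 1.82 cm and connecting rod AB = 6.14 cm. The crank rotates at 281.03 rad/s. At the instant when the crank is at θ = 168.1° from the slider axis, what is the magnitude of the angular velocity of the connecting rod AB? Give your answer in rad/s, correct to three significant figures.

81.7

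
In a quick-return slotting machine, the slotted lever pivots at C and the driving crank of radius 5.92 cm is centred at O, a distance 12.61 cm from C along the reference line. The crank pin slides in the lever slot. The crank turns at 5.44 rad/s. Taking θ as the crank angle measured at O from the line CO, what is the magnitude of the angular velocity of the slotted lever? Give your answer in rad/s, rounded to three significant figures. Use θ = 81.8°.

1.15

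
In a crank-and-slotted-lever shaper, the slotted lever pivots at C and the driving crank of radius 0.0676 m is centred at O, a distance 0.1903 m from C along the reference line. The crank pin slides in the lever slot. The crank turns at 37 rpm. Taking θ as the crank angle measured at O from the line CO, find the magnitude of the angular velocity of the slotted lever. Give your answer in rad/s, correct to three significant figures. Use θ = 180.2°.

ω = 3.875 rad/s (from 37 rpm).
Crank pin A relative to C: A = (d + r cosθ, r sinθ); lever angle φ = atan2(r sinθ, d + r cosθ).
Differentiating tanφ: φ̇ = rω(d cosθ + r)/(d² + r² + 2dr cosθ).
d² + r² + 2dr cosθ = |CA|² = 0.0150554 m²;  d cosθ + r = -0.1227 m.
|ω_lever| = |0.0676·3.875·-0.1227| / 0.0150554 = 2.1346 rad/s.

2.13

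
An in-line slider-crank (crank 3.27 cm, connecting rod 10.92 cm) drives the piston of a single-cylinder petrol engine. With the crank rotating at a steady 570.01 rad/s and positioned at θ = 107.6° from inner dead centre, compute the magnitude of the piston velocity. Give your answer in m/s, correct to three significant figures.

ω = 570 rad/s
For an in-line slider-crank, x = r cosθ + √(L² − r² sin²θ), so v = −rω sinθ·[1 + r cosθ/√(L² − r² sin²θ)].
With r = 0.0327 m, L = 0.1092 m, θ = 107.6°: √(L² − r² sin²θ) = 0.10466 m.
v = −0.0327·570·0.95319·[1 + 0.0327·-0.30237/0.10466] = -16.088 m/s.
|v| = 16.088 m/s.

16.1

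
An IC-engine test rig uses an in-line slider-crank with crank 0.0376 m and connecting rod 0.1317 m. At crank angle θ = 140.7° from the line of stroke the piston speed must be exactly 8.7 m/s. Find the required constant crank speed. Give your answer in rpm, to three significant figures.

4500

For an in-line slider-crank, |v_piston| = rω|sinθ|·[1 + r cosθ/√(L² − r² sin²θ)].
With r = 0.0376 m, L = 0.1317 m, θ = 140.7°: the bracketed kinematic factor |dx/dθ| = 0.018465 m.
ω = v/|dx/dθ| = 8.7/0.018465 = 471.15 rad/s.
N = 60ω/(2π) = 4499.1 rpm.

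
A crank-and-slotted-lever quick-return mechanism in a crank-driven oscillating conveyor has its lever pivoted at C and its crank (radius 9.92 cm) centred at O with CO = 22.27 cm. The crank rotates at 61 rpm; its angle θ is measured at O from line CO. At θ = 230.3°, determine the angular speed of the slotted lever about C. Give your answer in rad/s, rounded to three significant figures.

0.874

ω = 6.388 rad/s (from 61 rpm).
Crank pin A relative to C: A = (d + r cosθ, r sinθ); lever angle φ = atan2(r sinθ, d + r cosθ).
Differentiating tanφ: φ̇ = rω(d cosθ + r)/(d² + r² + 2dr cosθ).
d² + r² + 2dr cosθ = |CA|² = 0.0312128 m²;  d cosθ + r = -0.043054 m.
|ω_lever| = |0.0992·6.388·-0.043054| / 0.0312128 = 0.87407 rad/s.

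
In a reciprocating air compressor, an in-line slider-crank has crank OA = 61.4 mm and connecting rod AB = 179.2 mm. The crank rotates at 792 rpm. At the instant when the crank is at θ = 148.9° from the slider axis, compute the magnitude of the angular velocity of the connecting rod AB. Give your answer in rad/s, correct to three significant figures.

24.7

ω = 82.94 rad/s (converted from 792 rpm).
The rod makes angle φ with the slider axis where L sinφ = r sinθ; differentiating, L cosφ·φ̇ = r ω cosθ.
L cosφ = √(L² − r² sin²θ) = 0.17637 m.
|ω_rod| = r ω |cosθ| / √(L² − r² sin²θ) = 0.0614·82.94·0.85627/0.17637 = 24.723 rad/s.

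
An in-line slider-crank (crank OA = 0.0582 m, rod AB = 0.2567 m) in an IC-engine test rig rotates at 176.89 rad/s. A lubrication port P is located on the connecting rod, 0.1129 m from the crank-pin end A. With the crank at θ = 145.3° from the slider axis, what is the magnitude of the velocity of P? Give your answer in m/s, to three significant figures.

7.17

ω = 176.9 rad/s.  Crank-pin speed |V_A| = rω = 10.295 m/s, perpendicular to OA.
Rod angle: sinφ = −(r/L) sinθ ⇒ φ = -7.416°; ω_rod = −rω cosθ/√(L²−r²sin²θ) = +33.25 rad/s.
V_P = V_A + ω_rod × AP, with AP = 0.1129 m along the rod.
Components: V_Px = −rω sinθ − a·ω_rod·sinφ = -5.3762 m/s;  V_Py = rω cosθ + a·ω_rod·cosφ = -4.7414 m/s.
|V_P| = √(V_Px² + V_Py²) = 7.1683 m/s.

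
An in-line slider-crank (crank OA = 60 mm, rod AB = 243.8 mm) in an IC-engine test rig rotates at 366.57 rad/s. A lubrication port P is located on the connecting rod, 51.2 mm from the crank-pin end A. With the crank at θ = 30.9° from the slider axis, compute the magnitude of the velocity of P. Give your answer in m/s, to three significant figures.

ω = 366.6 rad/s.  Crank-pin speed |V_A| = rω = 21.994 m/s, perpendicular to OA.
Rod angle: sinφ = −(r/L) sinθ ⇒ φ = -7.261°; ω_rod = −rω cosθ/√(L²−r²sin²θ) = -78.035 rad/s.
V_P = V_A + ω_rod × AP, with AP = 0.0512 m along the rod.
Components: V_Px = −rω sinθ − a·ω_rod·sinφ = -11.8 m/s;  V_Py = rω cosθ + a·ω_rod·cosφ = +14.909 m/s.
|V_P| = √(V_Px² + V_Py²) = 19.014 m/s.

19.0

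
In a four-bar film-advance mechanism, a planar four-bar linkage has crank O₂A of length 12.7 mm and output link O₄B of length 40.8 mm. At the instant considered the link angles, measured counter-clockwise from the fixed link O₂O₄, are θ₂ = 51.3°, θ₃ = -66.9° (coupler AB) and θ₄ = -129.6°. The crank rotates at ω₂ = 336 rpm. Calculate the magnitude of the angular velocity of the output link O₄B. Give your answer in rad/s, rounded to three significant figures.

10.9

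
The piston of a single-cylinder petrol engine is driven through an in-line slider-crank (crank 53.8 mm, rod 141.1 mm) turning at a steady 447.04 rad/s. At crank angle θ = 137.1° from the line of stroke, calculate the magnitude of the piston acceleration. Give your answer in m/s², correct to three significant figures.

7400

ω = 447 rad/s
x(θ) = r cosθ + √(L² − r² sin²θ); with ω constant, a = ω²·d²x/dθ².
d²x/dθ² = −r cosθ − r²(cos2θ)/√u − r⁴ sin²2θ/(4u^{3/2}),  u = L² − r² sin²θ = 0.018568 m².
Substituting r = 0.0538 m, L = 0.1411 m, θ = 137.1°: d²x/dθ² = +0.037032 m.
a = ω²·d²x/dθ² = (447)²·(+0.037032) = +7400.6 m/s²;  |a| = 7400.6 m/s².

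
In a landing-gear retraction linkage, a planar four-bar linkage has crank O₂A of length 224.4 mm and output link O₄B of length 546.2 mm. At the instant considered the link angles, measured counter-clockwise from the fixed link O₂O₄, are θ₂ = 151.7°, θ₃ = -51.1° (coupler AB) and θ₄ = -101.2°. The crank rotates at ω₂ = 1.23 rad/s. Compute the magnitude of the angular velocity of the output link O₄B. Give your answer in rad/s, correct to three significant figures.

ω₂ = 1.23 rad/s
Differentiating the loop-closure r₂e^{iθ₂}+r₃e^{iθ₃}=r₁+r₄e^{iθ₄} gives r₂ω₂e^{iθ₂}+r₃ω₃e^{iθ₃}=r₄ω₄e^{iθ₄}.
Eliminating the other unknown: ω₄ = r₂ω₂ sin(θ₂−θ₃) / [r₄ sin(θ₄−θ₃)].
Numerator sine = -0.38752; denominator sine = -0.76717.
Result = 0.2244·1.23·(-0.38752) / (0.5462·(-0.76717)) = +0.25526 rad/s; magnitude 0.25526 rad/s.

0.255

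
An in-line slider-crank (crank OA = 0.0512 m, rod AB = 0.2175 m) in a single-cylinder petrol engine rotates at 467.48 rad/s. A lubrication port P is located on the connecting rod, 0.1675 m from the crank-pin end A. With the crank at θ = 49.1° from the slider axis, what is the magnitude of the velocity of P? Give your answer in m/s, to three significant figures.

20.6

ω = 467.5 rad/s.  Crank-pin speed |V_A| = rω = 23.935 m/s, perpendicular to OA.
Rod angle: sinφ = −(r/L) sinθ ⇒ φ = -10.249°; ω_rod = −rω cosθ/√(L²−r²sin²θ) = -73.22 rad/s.
V_P = V_A + ω_rod × AP, with AP = 0.1675 m along the rod.
Components: V_Px = −rω sinθ − a·ω_rod·sinφ = -20.274 m/s;  V_Py = rω cosθ + a·ω_rod·cosφ = +3.6026 m/s.
|V_P| = √(V_Px² + V_Py²) = 20.591 m/s.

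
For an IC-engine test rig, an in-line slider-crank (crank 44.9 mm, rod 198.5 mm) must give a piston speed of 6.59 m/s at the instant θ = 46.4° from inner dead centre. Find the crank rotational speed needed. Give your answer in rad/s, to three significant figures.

175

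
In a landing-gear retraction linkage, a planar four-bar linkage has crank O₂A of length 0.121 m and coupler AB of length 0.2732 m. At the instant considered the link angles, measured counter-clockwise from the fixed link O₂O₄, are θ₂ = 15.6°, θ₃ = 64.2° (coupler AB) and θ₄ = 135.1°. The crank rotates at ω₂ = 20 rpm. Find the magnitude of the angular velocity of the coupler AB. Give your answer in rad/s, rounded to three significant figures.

0.854

ω₂ = 2.094 rad/s (from 20 rpm).
Differentiating the loop-closure r₂e^{iθ₂}+r₃e^{iθ₃}=r₁+r₄e^{iθ₄} gives r₂ω₂e^{iθ₂}+r₃ω₃e^{iθ₃}=r₄ω₄e^{iθ₄}.
Eliminating the other unknown: ω₃ = r₂ω₂ sin(θ₄−θ₂) / [r₃ sin(θ₃−θ₄)].
Numerator sine = +0.87036; denominator sine = -0.94495.
Result = 0.121·2.094·(+0.87036) / (0.2732·(-0.94495)) = -0.85438 rad/s; magnitude 0.85438 rad/s.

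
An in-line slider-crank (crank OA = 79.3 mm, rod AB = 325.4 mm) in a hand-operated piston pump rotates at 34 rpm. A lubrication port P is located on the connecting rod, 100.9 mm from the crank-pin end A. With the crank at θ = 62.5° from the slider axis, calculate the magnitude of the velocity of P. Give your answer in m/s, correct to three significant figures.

0.275

ω = 3.56 rad/s.  Crank-pin speed |V_A| = rω = 0.28235 m/s, perpendicular to OA.
Rod angle: sinφ = −(r/L) sinθ ⇒ φ = -12.484°; ω_rod = −rω cosθ/√(L²−r²sin²θ) = -0.41036 rad/s.
V_P = V_A + ω_rod × AP, with AP = 0.1009 m along the rod.
Components: V_Px = −rω sinθ − a·ω_rod·sinφ = -0.25939 m/s;  V_Py = rω cosθ + a·ω_rod·cosφ = +0.089947 m/s.
|V_P| = √(V_Px² + V_Py²) = 0.27455 m/s.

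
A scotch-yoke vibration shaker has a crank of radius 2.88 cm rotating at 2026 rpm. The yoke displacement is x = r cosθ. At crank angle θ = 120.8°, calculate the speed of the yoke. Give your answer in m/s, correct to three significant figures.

5.25

ω = 212.2 rad/s (from 2026 rpm).
x = r cosθ ⇒ ẋ = −rω sinθ.
|v| = rω|sinθ| = 0.0288·212.2·|sin 120.8°| = 5.2485 m/s.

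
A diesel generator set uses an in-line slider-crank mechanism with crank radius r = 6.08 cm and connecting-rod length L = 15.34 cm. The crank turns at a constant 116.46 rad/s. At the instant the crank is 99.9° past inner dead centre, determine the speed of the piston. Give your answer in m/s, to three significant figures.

ω = 116.5 rad/s
For an in-line slider-crank, x = r cosθ + √(L² − r² sin²θ), so v = −rω sinθ·[1 + r cosθ/√(L² − r² sin²θ)].
With r = 0.0608 m, L = 0.1534 m, θ = 99.9°: √(L² − r² sin²θ) = 0.14122 m.
v = −0.0608·116.5·0.98511·[1 + 0.0608·-0.17193/0.14122] = -6.459 m/s.
|v| = 6.459 m/s.

6.46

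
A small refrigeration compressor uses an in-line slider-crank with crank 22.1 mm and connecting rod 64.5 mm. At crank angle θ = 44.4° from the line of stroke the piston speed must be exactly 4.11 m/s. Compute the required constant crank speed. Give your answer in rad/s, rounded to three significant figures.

212

For an in-line slider-crank, |v_piston| = rω|sinθ|·[1 + r cosθ/√(L² − r² sin²θ)].
With r = 0.0221 m, L = 0.0645 m, θ = 44.4°: the bracketed kinematic factor |dx/dθ| = 0.019362 m.
ω = v/|dx/dθ| = 4.11/0.019362 = 212.28 rad/s.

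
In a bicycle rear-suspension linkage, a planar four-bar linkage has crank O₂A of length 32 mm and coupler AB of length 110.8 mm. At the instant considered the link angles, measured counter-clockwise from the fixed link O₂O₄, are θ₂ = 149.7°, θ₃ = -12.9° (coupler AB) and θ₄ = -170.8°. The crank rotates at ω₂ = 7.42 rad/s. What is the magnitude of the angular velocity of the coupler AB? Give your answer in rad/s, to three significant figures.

3.62

ω₂ = 7.42 rad/s
Differentiating the loop-closure r₂e^{iθ₂}+r₃e^{iθ₃}=r₁+r₄e^{iθ₄} gives r₂ω₂e^{iθ₂}+r₃ω₃e^{iθ₃}=r₄ω₄e^{iθ₄}.
Eliminating the other unknown: ω₃ = r₂ω₂ sin(θ₄−θ₂) / [r₃ sin(θ₃−θ₄)].
Numerator sine = +0.63608; denominator sine = +0.37622.
Result = 0.032·7.42·(+0.63608) / (0.1108·(+0.37622)) = +3.6231 rad/s; magnitude 3.6231 rad/s.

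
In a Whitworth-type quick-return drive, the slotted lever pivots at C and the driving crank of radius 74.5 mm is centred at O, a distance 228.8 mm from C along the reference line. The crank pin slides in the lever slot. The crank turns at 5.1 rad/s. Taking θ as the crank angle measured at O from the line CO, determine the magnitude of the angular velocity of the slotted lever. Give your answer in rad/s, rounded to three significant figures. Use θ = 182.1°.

2.46

ω = 5.1 rad/s
Crank pin A relative to C: A = (d + r cosθ, r sinθ); lever angle φ = atan2(r sinθ, d + r cosθ).
Differentiating tanφ: φ̇ = rω(d cosθ + r)/(d² + r² + 2dr cosθ).
d² + r² + 2dr cosθ = |CA|² = 0.0238314 m²;  d cosθ + r = -0.15415 m.
|ω_lever| = |0.0745·5.1·-0.15415| / 0.0238314 = 2.4576 rad/s.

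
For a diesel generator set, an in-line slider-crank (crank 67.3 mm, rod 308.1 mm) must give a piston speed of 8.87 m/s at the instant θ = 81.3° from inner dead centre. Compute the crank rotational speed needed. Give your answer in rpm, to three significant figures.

For an in-line slider-crank, |v_piston| = rω|sinθ|·[1 + r cosθ/√(L² − r² sin²θ)].
With r = 0.0673 m, L = 0.3081 m, θ = 81.3°: the bracketed kinematic factor |dx/dθ| = 0.068777 m.
ω = v/|dx/dθ| = 8.87/0.068777 = 128.97 rad/s.
N = 60ω/(2π) = 1231.6 rpm.

1230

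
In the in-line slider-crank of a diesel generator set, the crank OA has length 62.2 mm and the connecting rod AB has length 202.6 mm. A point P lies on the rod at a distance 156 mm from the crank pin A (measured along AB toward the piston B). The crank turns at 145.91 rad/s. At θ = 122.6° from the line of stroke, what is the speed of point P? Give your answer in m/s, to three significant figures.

ω = 145.9 rad/s.  Crank-pin speed |V_A| = rω = 9.0756 m/s, perpendicular to OA.
Rod angle: sinφ = −(r/L) sinθ ⇒ φ = -14.989°; ω_rod = −rω cosθ/√(L²−r²sin²θ) = +24.985 rad/s.
V_P = V_A + ω_rod × AP, with AP = 0.156 m along the rod.
Components: V_Px = −rω sinθ − a·ω_rod·sinφ = -6.6377 m/s;  V_Py = rω cosθ + a·ω_rod·cosφ = -1.1247 m/s.
|V_P| = √(V_Px² + V_Py²) = 6.7323 m/s.

6.73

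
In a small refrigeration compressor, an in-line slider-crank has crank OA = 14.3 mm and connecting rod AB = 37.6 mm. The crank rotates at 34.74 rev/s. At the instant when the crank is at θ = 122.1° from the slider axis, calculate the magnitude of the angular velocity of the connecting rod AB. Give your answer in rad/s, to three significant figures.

ω = 218.3 rad/s (converted from 34.74 rev/s).
The rod makes angle φ with the slider axis where L sinφ = r sinθ; differentiating, L cosφ·φ̇ = r ω cosθ.
L cosφ = √(L² − r² sin²θ) = 0.035595 m.
|ω_rod| = r ω |cosθ| / √(L² − r² sin²θ) = 0.0143·218.3·0.53140/0.035595 = 46.599 rad/s.

46.6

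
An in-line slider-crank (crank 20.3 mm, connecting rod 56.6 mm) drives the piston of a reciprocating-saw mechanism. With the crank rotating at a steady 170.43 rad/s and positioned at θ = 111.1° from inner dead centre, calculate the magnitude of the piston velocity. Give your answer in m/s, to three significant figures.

ω = 170.4 rad/s
For an in-line slider-crank, x = r cosθ + √(L² − r² sin²θ), so v = −rω sinθ·[1 + r cosθ/√(L² − r² sin²θ)].
With r = 0.0203 m, L = 0.0566 m, θ = 111.1°: √(L² − r² sin²θ) = 0.053337 m.
v = −0.0203·170.4·0.93295·[1 + 0.0203·-0.36000/0.053337] = -2.7855 m/s.
|v| = 2.7855 m/s.

2.79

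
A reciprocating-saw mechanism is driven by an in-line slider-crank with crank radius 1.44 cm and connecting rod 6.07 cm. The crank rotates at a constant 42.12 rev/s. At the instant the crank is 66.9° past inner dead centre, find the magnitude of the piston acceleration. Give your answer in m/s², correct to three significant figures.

228

ω = 2π·42.1 = 264.6 rad/s
x(θ) = r cosθ + √(L² − r² sin²θ); with ω constant, a = ω²·d²x/dθ².
d²x/dθ² = −r cosθ − r²(cos2θ)/√u − r⁴ sin²2θ/(4u^{3/2}),  u = L² − r² sin²θ = 0.00350905 m².
Substituting r = 0.0144 m, L = 0.0607 m, θ = 66.9°: d²x/dθ² = -0.0032537 m.
a = ω²·d²x/dθ² = (264.6)²·(-0.0032537) = -227.89 m/s²;  |a| = 227.89 m/s².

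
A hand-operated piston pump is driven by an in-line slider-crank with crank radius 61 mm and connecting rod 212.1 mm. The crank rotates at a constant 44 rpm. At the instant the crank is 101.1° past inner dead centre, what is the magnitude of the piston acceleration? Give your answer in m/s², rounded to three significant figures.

ω = 2π·44/60 = 4.608 rad/s
x(θ) = r cosθ + √(L² − r² sin²θ); with ω constant, a = ω²·d²x/dθ².
d²x/dθ² = −r cosθ − r²(cos2θ)/√u − r⁴ sin²2θ/(4u^{3/2}),  u = L² − r² sin²θ = 0.0414033 m².
Substituting r = 0.061 m, L = 0.2121 m, θ = 101.1°: d²x/dθ² = +0.028617 m.
a = ω²·d²x/dθ² = (4.608)²·(+0.028617) = +0.60755 m/s²;  |a| = 0.60755 m/s².

0.608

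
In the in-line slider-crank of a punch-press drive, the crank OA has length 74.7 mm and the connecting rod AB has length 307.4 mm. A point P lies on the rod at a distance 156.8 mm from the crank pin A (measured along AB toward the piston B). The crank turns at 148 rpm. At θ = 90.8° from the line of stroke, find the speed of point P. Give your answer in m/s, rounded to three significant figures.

1.16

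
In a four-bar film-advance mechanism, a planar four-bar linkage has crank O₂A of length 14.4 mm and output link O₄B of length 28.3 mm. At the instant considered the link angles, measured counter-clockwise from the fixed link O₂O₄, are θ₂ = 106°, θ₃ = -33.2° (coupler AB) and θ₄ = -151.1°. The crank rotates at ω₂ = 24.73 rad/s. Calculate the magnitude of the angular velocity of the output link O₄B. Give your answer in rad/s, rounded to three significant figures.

ω₂ = 24.73 rad/s
Differentiating the loop-closure r₂e^{iθ₂}+r₃e^{iθ₃}=r₁+r₄e^{iθ₄} gives r₂ω₂e^{iθ₂}+r₃ω₃e^{iθ₃}=r₄ω₄e^{iθ₄}.
Eliminating the other unknown: ω₄ = r₂ω₂ sin(θ₂−θ₃) / [r₄ sin(θ₄−θ₃)].
Numerator sine = +0.65342; denominator sine = -0.88377.
Result = 0.0144·24.73·(+0.65342) / (0.0283·(-0.88377)) = -9.3037 rad/s; magnitude 9.3037 rad/s.

9.30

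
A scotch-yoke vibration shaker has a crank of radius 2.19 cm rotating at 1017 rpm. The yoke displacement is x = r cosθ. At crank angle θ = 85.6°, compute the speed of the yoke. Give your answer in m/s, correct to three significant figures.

ω = 106.5 rad/s (from 1017 rpm).
x = r cosθ ⇒ ẋ = −rω sinθ.
|v| = rω|sinθ| = 0.0219·106.5·|sin 85.6°| = 2.3255 m/s.

2.33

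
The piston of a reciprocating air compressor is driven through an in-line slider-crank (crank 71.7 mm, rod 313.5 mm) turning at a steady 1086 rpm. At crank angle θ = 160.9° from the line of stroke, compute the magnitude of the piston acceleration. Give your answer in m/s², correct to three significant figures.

708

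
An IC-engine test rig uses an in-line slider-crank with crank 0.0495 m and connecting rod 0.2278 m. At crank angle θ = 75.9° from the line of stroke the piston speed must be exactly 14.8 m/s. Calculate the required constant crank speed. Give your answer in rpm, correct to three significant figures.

2790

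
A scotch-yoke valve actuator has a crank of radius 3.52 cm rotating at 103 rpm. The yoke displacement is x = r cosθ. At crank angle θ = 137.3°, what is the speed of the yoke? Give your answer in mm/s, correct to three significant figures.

ω = 10.79 rad/s (from 103 rpm).
x = r cosθ ⇒ ẋ = −rω sinθ.
|v| = rω|sinθ| = 0.0352·10.79·|sin 137.3°| = 0.25748 m/s = 257.48 mm/s.

257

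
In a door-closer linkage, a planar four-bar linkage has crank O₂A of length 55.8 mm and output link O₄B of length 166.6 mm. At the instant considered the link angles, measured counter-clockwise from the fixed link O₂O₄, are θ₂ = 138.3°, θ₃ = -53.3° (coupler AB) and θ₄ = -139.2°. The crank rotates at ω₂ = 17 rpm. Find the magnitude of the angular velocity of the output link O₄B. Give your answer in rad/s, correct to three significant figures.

0.120

ω₂ = 1.78 rad/s (from 17 rpm).
Differentiating the loop-closure r₂e^{iθ₂}+r₃e^{iθ₃}=r₁+r₄e^{iθ₄} gives r₂ω₂e^{iθ₂}+r₃ω₃e^{iθ₃}=r₄ω₄e^{iθ₄}.
Eliminating the other unknown: ω₄ = r₂ω₂ sin(θ₂−θ₃) / [r₄ sin(θ₄−θ₃)].
Numerator sine = -0.20108; denominator sine = -0.99744.
Result = 0.0558·1.78·(-0.20108) / (0.1666·(-0.99744)) = +0.1202 rad/s; magnitude 0.1202 rad/s.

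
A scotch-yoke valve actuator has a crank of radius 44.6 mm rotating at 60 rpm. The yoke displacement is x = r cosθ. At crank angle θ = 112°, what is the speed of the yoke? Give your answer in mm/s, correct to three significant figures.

260

ω = 6.283 rad/s (from 60 rpm).
x = r cosθ ⇒ ẋ = −rω sinθ.
|v| = rω|sinθ| = 0.0446·6.283·|sin 112°| = 0.25982 m/s = 259.82 mm/s.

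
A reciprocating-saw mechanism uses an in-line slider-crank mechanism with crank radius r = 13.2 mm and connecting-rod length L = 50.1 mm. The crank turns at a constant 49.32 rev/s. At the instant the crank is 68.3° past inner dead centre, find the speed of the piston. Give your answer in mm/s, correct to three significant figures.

4180

ω = 2π·49.3 = 309.9 rad/s
For an in-line slider-crank, x = r cosθ + √(L² − r² sin²θ), so v = −rω sinθ·[1 + r cosθ/√(L² − r² sin²θ)].
With r = 0.0132 m, L = 0.0501 m, θ = 68.3°: √(L² − r² sin²θ) = 0.048576 m.
v = −0.0132·309.9·0.92913·[1 + 0.0132·0.36975/0.048576] = -4.1825 m/s.
|v| = 4.1825 m/s = 4182.5 mm/s.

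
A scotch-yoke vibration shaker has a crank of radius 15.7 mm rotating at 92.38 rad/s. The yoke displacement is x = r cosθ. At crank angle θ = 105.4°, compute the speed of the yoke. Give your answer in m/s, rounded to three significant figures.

ω = 92.38 rad/s
x = r cosθ ⇒ ẋ = −rω sinθ.
|v| = rω|sinθ| = 0.0157·92.38·|sin 105.4°| = 1.3983 m/s.

1.40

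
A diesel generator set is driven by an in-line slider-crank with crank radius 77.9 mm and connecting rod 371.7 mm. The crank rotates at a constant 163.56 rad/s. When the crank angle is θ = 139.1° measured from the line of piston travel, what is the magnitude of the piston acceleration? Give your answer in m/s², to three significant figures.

1510

ω = 163.6 rad/s
x(θ) = r cosθ + √(L² − r² sin²θ); with ω constant, a = ω²·d²x/dθ².
d²x/dθ² = −r cosθ − r²(cos2θ)/√u − r⁴ sin²2θ/(4u^{3/2}),  u = L² − r² sin²θ = 0.135559 m².
Substituting r = 0.0779 m, L = 0.3717 m, θ = 139.1°: d²x/dθ² = +0.056349 m.
a = ω²·d²x/dθ² = (163.6)²·(+0.056349) = +1507.5 m/s²;  |a| = 1507.5 m/s².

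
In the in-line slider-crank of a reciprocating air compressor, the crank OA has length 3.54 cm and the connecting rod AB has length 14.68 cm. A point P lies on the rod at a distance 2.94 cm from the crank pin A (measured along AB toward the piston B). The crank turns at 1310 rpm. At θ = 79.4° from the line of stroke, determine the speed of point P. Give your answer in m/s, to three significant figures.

4.87

ω = 137.2 rad/s.  Crank-pin speed |V_A| = rω = 4.8563 m/s, perpendicular to OA.
Rod angle: sinφ = −(r/L) sinθ ⇒ φ = -13.711°; ω_rod = −rω cosθ/√(L²−r²sin²θ) = -6.2638 rad/s.
V_P = V_A + ω_rod × AP, with AP = 0.0294 m along the rod.
Components: V_Px = −rω sinθ − a·ω_rod·sinφ = -4.8171 m/s;  V_Py = rω cosθ + a·ω_rod·cosφ = +0.71441 m/s.
|V_P| = √(V_Px² + V_Py²) = 4.8697 m/s.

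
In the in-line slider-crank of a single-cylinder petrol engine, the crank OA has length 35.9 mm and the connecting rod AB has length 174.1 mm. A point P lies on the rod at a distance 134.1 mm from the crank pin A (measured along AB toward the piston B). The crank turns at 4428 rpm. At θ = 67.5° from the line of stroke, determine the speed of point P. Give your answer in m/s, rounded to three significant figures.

16.4

ω = 463.7 rad/s.  Crank-pin speed |V_A| = rω = 16.647 m/s, perpendicular to OA.
Rod angle: sinφ = −(r/L) sinθ ⇒ φ = -10.982°; ω_rod = −rω cosθ/√(L²−r²sin²θ) = -37.273 rad/s.
V_P = V_A + ω_rod × AP, with AP = 0.1341 m along the rod.
Components: V_Px = −rω sinθ − a·ω_rod·sinφ = -16.332 m/s;  V_Py = rω cosθ + a·ω_rod·cosφ = +1.4636 m/s.
|V_P| = √(V_Px² + V_Py²) = 16.397 m/s.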